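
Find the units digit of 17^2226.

9

Powers of 7 mod 10 repeat with period 4: 7, 9, 3, 1.
2226 leaves remainder 2 on division by 4, so 17^2226 ends in 9.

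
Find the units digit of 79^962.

1

Powers of 9 mod 10 repeat with period 2: 9, 1.
962 leaves remainder 0 on division by 2, so 79^962 ends in 1.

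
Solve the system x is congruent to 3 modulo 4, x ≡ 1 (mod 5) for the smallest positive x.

x ≡ 3 (mod 4) gives x ∈ {3, 7, 11}.
The first of these with x mod 5 = 1 is 11.

11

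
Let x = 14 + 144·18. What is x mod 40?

144·18 = 2592.
2592 − 64·40 = 32, so 2592 ≡ 32 (mod 40).
(14 + 32) mod 40 = 6.

6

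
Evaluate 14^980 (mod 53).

Successive squares of 14 mod 53: 14^1≡14, 14^2≡37, 14^4≡44, 14^8≡28, 14^16≡42, 14^32≡15, 14^64≡13, 14^128≡10, 14^256≡47, 14^512≡36.
980 = 4 + 16 + 64 + 128 + 256 + 512, so 14^980 ≡ 44·42·13·10·47·36 ≡ 36 (mod 53).

36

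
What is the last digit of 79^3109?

9

Last digits of 9^n: 9, 1 (period 2).
3109 mod 2 = 1, so the last digit matches 9^1 = 9.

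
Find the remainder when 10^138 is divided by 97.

Square-and-reduce mod 97: 10^1≡10, 10^2≡3, 10^4≡9, 10^8≡81, 10^16≡62, 10^32≡61, 10^64≡35, 10^128≡61.
138 = 2 + 8 + 128, so 10^138 ≡ 3·81·61 ≡ 79 (mod 97).

79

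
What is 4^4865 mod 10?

4

The units digit of 4^n cycles with period 2: 4, 6, …
4865 mod 2 = 1, so the last digit matches 4^1 = 4.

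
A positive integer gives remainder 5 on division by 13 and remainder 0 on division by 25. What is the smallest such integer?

x ≡ 5 (mod 13) gives x ∈ {5, 18, 31, 44, 57, 70, 83, 96, …}.
The first of these with x mod 25 = 0 is 200.

200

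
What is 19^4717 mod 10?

9

The units digit of 19^n cycles with period 2: 9, 1, …
4717 leaves remainder 1 on division by 2, so 19^4717 ends in 9.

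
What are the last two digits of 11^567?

Successive squares of 11 mod 100: 11^1≡11, 11^2≡21, 11^4≡41, 11^8≡81, 11^16≡61, 11^32≡21, 11^64≡41, 11^128≡81, 11^256≡61, 11^512≡21.
Since 567 = 1 + 2 + 4 + 16 + 32 + 512 in binary, 11^567 ≡ 11·21·41·61·21·21 ≡ 71 (mod 100).

71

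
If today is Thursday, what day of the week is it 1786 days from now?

Friday

1786 mod 7 = 1 (since 255·7 = 1785).
Thursday + 1 day → Friday.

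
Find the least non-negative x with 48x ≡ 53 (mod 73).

30

48⁻¹ ≡ 35 (mod 73) because 48·35 = 1680 = 23·73 + 1.
Multiplying both sides by 35: x ≡ 35·53 = 1855 ≡ 30 (mod 73).
Check: 48·30 = 1440 = 19·73 + 53.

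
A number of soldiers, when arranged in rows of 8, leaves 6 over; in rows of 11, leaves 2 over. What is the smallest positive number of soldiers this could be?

46

Since 11·3 ≡ 1 (mod 8), take x = 2 + 11·((6−2)·3 mod 8) = 2 + 11·4 = 46.
Check: 46 mod 8 = 6, 46 mod 11 = 2.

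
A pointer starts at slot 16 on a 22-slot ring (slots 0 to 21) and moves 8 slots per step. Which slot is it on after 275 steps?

275·8 = 2200.
2200 = 100·22 + 0, so 2200 mod 22 = 0.
(16 + 0) mod 22 = 16.

16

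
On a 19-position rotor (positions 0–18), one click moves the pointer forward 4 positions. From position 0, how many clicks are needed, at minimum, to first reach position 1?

19 = 4·4 + 3
4 = 1·3 + 1
3 = 3·1 + 0
Back-substituting gives 4·5 ≡ 1 (mod 19).

5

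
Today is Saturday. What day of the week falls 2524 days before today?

Tuesday

2524 mod 7 = 4 (since 360·7 = 2520).
Saturday − 4 days → Tuesday.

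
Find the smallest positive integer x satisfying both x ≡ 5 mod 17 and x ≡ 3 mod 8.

107

x ≡ 3 (mod 8) gives x ∈ {3, 11, 19, 27, 35, 43, 51, 59, …}.
The first of these with x mod 17 = 5 is 107.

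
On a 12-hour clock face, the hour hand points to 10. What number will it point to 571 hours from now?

5

571 mod 12 = 7 (since 47·12 = 564).
10 + 7 → 5 on a 12-hour dial.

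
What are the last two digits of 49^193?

By repeated squaring mod 100: 49^1≡49, 49^2≡1, 49^4≡1, 49^8≡1, 49^16≡1, 49^32≡1, 49^64≡1, 49^128≡1.
Since 193 = 1 + 64 + 128 in binary, 49^193 ≡ 49·1·1 ≡ 49 (mod 100).

49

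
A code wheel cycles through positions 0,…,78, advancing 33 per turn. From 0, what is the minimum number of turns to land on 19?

The inverse of 33 mod 79 is 12 (since 33·12 = 396 ≡ 1).
Multiplying both sides by 12: x ≡ 12·19 = 228 ≡ 70 (mod 79).

70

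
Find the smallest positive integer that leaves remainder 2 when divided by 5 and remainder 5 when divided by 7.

12

x ≡ 2 (mod 5) gives x ∈ {2, 7, 12}.
The first of these with x mod 7 = 5 is 12.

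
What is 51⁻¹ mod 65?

51·51 = 2601 = 40·65 + 1, so 51⁻¹ ≡ 51 (mod 65).

51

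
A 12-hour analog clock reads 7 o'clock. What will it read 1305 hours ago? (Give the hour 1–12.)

Dividing 1305 by 12 gives quotient 108 and remainder 9.
7 − 9 → 10 on a 12-hour dial.

10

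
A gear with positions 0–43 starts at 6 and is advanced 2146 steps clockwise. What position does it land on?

40

2146 mod 44 = 34 (since 48·44 = 2112).
(6 + 34) mod 44 = 40.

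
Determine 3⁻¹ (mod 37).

3·25 = 75 = 2·37 + 1, so 3⁻¹ ≡ 25 (mod 37).

25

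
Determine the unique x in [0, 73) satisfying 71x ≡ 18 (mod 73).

The inverse of 71 mod 73 is 36 (since 71·36 = 2556 ≡ 1).
So x ≡ 36·18 = 648 ≡ 64 (mod 73).
Check: 71·64 = 4544 = 62·73 + 18.

64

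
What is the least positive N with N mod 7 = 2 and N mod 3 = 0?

9

x ≡ 0 (mod 3) gives x ∈ {0, 3, 6, 9}.
The first of these with x mod 7 = 2 is 9.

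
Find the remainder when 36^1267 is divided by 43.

By repeated squaring mod 43: 36^1≡36, 36^2≡6, 36^4≡36, 36^8≡6, 36^16≡36, 36^32≡6, 36^64≡36, 36^128≡6, 36^256≡36, 36^512≡6, 36^1024≡36.
Since 1267 = 1 + 2 + 16 + 32 + 64 + 128 + 1024 in binary, 36^1267 ≡ 36·6·36·6·36·6·36 ≡ 36 (mod 43).

36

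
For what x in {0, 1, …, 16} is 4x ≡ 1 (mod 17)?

13

4⁻¹ ≡ 13 (mod 17) because 4·13 = 52 = 3·17 + 1.
Multiplying both sides by 13: x ≡ 13·1 = 13 ≡ 13 (mod 17).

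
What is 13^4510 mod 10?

Powers of 3 mod 10 repeat with period 4: 3, 9, 7, 1.
4510 leaves remainder 2 on division by 4, so 13^4510 ends in 9.

9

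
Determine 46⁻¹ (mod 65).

41

65 = 1·46 + 19
46 = 2·19 + 8
19 = 2·8 + 3
8 = 2·3 + 2
3 = 1·2 + 1
2 = 2·1 + 0
Back-substituting gives 46·41 ≡ 1 (mod 65).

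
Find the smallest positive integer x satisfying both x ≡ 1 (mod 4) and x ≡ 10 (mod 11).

x ≡ 1 (mod 4) gives x ∈ {1, 5, 9, 13, 17, 21}.
The first of these with x mod 11 = 10 is 21.

21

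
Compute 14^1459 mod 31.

7

By repeated squaring mod 31: 14^1≡14, 14^2≡10, 14^4≡7, 14^8≡18, 14^16≡14, 14^32≡10, 14^64≡7, 14^128≡18, 14^256≡14, 14^512≡10, 14^1024≡7.
1459 = 1 + 2 + 16 + 32 + 128 + 256 + 1024, so 14^1459 ≡ 14·10·14·10·18·14·7 ≡ 7 (mod 31).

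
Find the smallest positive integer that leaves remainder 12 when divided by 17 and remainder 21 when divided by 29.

369

x ≡ 12 (mod 17) gives x ∈ {12, 29, 46, 63, 80, 97, 114, 131, …}.
The first of these with x mod 29 = 21 is 369.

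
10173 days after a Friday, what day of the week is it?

Sunday

10173 = 1453·7 + 2, so 10173 mod 7 = 2.
Friday + 2 days → Sunday.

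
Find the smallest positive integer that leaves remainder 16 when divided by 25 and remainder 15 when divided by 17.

66

x ≡ 15 (mod 17) gives x ∈ {15, 32, 49, 66}.
The first of these with x mod 25 = 16 is 66.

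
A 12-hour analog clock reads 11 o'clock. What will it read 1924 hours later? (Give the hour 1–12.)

3

1924 mod 12 = 4 (since 160·12 = 1920).
11 + 4 → 3 on a 12-hour dial.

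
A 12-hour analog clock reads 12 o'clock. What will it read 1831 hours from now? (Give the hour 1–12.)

7

Dividing 1831 by 12 gives quotient 152 and remainder 7.
12 + 7 → 7 on a 12-hour dial.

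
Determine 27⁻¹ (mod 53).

2

27·2 = 54 = 1·53 + 1, so 27⁻¹ ≡ 2 (mod 53).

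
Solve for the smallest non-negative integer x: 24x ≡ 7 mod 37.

The inverse of 24 mod 37 is 17 (since 24·17 = 408 ≡ 1).
So x ≡ 17·7 = 119 ≡ 8 (mod 37).

8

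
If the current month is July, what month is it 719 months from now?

June

Dividing 719 by 12 gives quotient 59 and remainder 11.
July + 11 months → June.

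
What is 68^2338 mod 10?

4

Powers of 8 mod 10 repeat with period 4: 8, 4, 2, 6.
2338 leaves remainder 2 on division by 4, so 68^2338 ends in 4.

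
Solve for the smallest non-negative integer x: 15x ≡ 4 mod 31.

23

15⁻¹ ≡ 29 (mod 31) because 15·29 = 435 = 14·31 + 1.
So x ≡ 29·4 = 116 ≡ 23 (mod 31).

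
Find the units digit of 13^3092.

1

Last digits of 3^n: 3, 9, 7, 1 (period 4).
3092 mod 4 = 0, so the last digit matches 3^4 = 1.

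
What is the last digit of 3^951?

7

Powers of 3 mod 10 repeat with period 4: 3, 9, 7, 1.
951 leaves remainder 3 on division by 4, so 3^951 ends in 7.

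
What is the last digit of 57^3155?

Powers of 7 mod 10 repeat with period 4: 7, 9, 3, 1.
3155 mod 4 = 3, so the last digit matches 7^3 = 3.

3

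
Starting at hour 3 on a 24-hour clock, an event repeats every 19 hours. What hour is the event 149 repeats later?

2

149·19 = 2831.
Dividing 2831 by 24 gives quotient 117 and remainder 23.
(3 + 23) mod 24 = 2.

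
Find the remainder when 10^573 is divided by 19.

8

Successive squares of 10 mod 19: 10^1≡10, 10^2≡5, 10^4≡6, 10^8≡17, 10^16≡4, 10^32≡16, 10^64≡9, 10^128≡5, 10^256≡6, 10^512≡17.
573 = 1 + 4 + 8 + 16 + 32 + 512, so 10^573 ≡ 10·6·17·4·16·17 ≡ 8 (mod 19).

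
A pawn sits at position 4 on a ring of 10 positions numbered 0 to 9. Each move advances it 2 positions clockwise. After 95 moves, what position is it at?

95·2 = 190.
190 − 19·10 = 0, so 190 ≡ 0 (mod 10).
(4 + 0) mod 10 = 4.

4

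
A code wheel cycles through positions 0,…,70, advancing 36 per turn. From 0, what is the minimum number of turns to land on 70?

36⁻¹ ≡ 2 (mod 71) because 36·2 = 72 = 1·71 + 1.
So x ≡ 2·70 = 140 ≡ 69 (mod 71).

69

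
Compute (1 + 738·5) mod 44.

39

738·5 = 3690.
Dividing 3690 by 44 gives quotient 83 and remainder 38.
(1 + 38) mod 44 = 39.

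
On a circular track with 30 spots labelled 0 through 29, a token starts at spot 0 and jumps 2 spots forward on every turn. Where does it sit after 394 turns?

394·2 = 788.
788 − 26·30 = 8, so 788 ≡ 8 (mod 30).
(0 + 8) mod 30 = 8.

8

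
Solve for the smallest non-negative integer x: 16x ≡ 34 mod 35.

16⁻¹ ≡ 11 (mod 35) because 16·11 = 176 = 5·35 + 1.
So x ≡ 11·34 = 374 ≡ 24 (mod 35).

24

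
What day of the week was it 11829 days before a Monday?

Tuesday

11829 mod 7 = 6 (since 1689·7 = 11823).
Monday − 6 days → Tuesday.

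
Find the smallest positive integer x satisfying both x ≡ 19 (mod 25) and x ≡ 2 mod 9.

Since 9·14 ≡ 1 (mod 25), take x = 2 + 9·((19−2)·14 mod 25) = 2 + 9·13 = 119.
Check: 119 mod 25 = 19, 119 mod 9 = 2.

119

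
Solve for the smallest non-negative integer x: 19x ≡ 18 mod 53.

The inverse of 19 mod 53 is 14 (since 19·14 = 266 ≡ 1).
Multiplying both sides by 14: x ≡ 14·18 = 252 ≡ 40 (mod 53).

40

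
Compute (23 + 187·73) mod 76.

187·73 = 13651.
Dividing 13651 by 76 gives quotient 179 and remainder 47.
(23 + 47) mod 76 = 70.

70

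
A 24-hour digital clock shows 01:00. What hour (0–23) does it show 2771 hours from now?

12

2771 mod 24 = 11 (since 115·24 = 2760).
(1 + 11) mod 24 = 12.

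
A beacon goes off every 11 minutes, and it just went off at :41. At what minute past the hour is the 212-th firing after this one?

33

212·11 = 2332.
Dividing 2332 by 60 gives quotient 38 and remainder 52.
(41 + 52) mod 60 = 33.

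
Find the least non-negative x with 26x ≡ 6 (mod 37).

23

26⁻¹ ≡ 10 (mod 37) because 26·10 = 260 = 7·37 + 1.
Multiplying both sides by 10: x ≡ 10·6 = 60 ≡ 23 (mod 37).
Check: 26·23 = 598 = 16·37 + 6.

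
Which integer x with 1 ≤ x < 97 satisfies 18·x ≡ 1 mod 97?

27

97 = 5·18 + 7
18 = 2·7 + 4
7 = 1·4 + 3
4 = 1·3 + 1
3 = 3·1 + 0
Back-substituting gives 18·27 ≡ 1 (mod 97).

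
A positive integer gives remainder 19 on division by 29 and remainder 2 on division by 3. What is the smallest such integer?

77

x ≡ 2 (mod 3) gives x ∈ {2, 5, 8, 11, 14, 17, 20, 23, …}.
The first of these with x mod 29 = 19 is 77.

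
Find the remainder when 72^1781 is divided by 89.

Square-and-reduce mod 89: 72^1≡72, 72^2≡22, 72^4≡39, 72^8≡8, 72^16≡64, 72^32≡2, 72^64≡4, 72^128≡16, 72^256≡78, 72^512≡32, 72^1024≡45.
1781 = 1 + 4 + 16 + 32 + 64 + 128 + 512 + 1024, so 72^1781 ≡ 72·39·64·2·4·16·32·45 ≡ 21 (mod 89).

21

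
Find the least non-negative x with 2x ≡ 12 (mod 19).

The inverse of 2 mod 19 is 10 (since 2·10 = 20 ≡ 1).
Multiplying both sides by 10: x ≡ 10·12 = 120 ≡ 6 (mod 19).
Check: 2·6 = 12 = 0·19 + 12.

6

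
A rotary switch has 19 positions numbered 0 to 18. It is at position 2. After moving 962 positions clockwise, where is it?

14

962 − 50·19 = 12, so 962 ≡ 12 (mod 19).
(2 + 12) mod 19 = 14.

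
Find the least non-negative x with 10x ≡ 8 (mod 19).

The inverse of 10 mod 19 is 2 (since 10·2 = 20 ≡ 1).
Multiplying both sides by 2: x ≡ 2·8 = 16 ≡ 16 (mod 19).

16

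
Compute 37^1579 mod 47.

Square-and-reduce mod 47: 37^1≡37, 37^2≡6, 37^4≡36, 37^8≡27, 37^16≡24, 37^32≡12, 37^64≡3, 37^128≡9, 37^256≡34, 37^512≡28, 37^1024≡32.
Since 1579 = 1 + 2 + 8 + 32 + 512 + 1024 in binary, 37^1579 ≡ 37·6·27·12·28·32 ≡ 7 (mod 47).

7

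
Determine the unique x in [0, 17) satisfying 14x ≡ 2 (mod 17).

The inverse of 14 mod 17 is 11 (since 14·11 = 154 ≡ 1).
Multiplying both sides by 11: x ≡ 11·2 = 22 ≡ 5 (mod 17).

5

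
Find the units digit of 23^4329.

3

Powers of 3 mod 10 repeat with period 4: 3, 9, 7, 1.
4329 leaves remainder 1 on division by 4, so 23^4329 ends in 3.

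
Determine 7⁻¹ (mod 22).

19

7·19 = 133 = 6·22 + 1, so 7⁻¹ ≡ 19 (mod 22).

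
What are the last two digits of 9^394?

61

Square-and-reduce mod 100: 9^1≡9, 9^2≡81, 9^4≡61, 9^8≡21, 9^16≡41, 9^32≡81, 9^64≡61, 9^128≡21, 9^256≡41.
394 = 2 + 8 + 128 + 256, so 9^394 ≡ 81·21·21·41 ≡ 61 (mod 100).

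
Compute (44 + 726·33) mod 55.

726·33 = 23958.
23958 = 435·55 + 33, so 23958 mod 55 = 33.
(44 + 33) mod 55 = 22.

22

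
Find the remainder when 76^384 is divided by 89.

4

Square-and-reduce mod 89: 76^1≡76, 76^2≡80, 76^4≡81, 76^8≡64, 76^16≡2, 76^32≡4, 76^64≡16, 76^128≡78, 76^256≡32.
Since 384 = 128 + 256 in binary, 76^384 ≡ 78·32 ≡ 4 (mod 89).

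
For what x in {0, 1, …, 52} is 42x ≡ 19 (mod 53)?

32

The inverse of 42 mod 53 is 24 (since 42·24 = 1008 ≡ 1).
So x ≡ 24·19 = 456 ≡ 32 (mod 53).
Check: 42·32 = 1344 = 25·53 + 19.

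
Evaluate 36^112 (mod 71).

Square-and-reduce mod 71: 36^1≡36, 36^2≡18, 36^4≡40, 36^8≡38, 36^16≡24, 36^32≡8, 36^64≡64.
112 = 16 + 32 + 64, so 36^112 ≡ 24·8·64 ≡ 5 (mod 71).

5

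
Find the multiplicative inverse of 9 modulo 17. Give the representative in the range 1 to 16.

2

17 = 1·9 + 8
9 = 1·8 + 1
8 = 8·1 + 0
Back-substituting gives 9·2 ≡ 1 (mod 17).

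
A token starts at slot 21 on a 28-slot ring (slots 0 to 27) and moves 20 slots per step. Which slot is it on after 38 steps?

25

38·20 = 760.
760 mod 28 = 4 (since 27·28 = 756).
(21 + 4) mod 28 = 25.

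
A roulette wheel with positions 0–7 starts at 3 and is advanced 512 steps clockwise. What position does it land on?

Dividing 512 by 8 gives quotient 64 and remainder 0.
(3 + 0) mod 8 = 3.

3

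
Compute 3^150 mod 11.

Successive squares of 3 mod 11: 3^1≡3, 3^2≡9, 3^4≡4, 3^8≡5, 3^16≡3, 3^32≡9, 3^64≡4, 3^128≡5.
Since 150 = 2 + 4 + 16 + 128 in binary, 3^150 ≡ 9·4·3·5 ≡ 1 (mod 11).

1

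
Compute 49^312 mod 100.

1

Square-and-reduce mod 100: 49^1≡49, 49^2≡1, 49^4≡1, 49^8≡1, 49^16≡1, 49^32≡1, 49^64≡1, 49^128≡1, 49^256≡1.
Since 312 = 8 + 16 + 32 + 256 in binary, 49^312 ≡ 1·1·1·1 ≡ 1 (mod 100).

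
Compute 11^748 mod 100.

By repeated squaring mod 100: 11^1≡11, 11^2≡21, 11^4≡41, 11^8≡81, 11^16≡61, 11^32≡21, 11^64≡41, 11^128≡81, 11^256≡61, 11^512≡21.
Since 748 = 4 + 8 + 32 + 64 + 128 + 512 in binary, 11^748 ≡ 41·81·21·41·81·21 ≡ 81 (mod 100).

81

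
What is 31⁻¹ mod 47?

47 = 1·31 + 16
31 = 1·16 + 15
16 = 1·15 + 1
15 = 15·1 + 0
Back-substituting gives 31·44 ≡ 1 (mod 47).

44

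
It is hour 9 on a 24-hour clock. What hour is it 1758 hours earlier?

3

1758 − 73·24 = 6, so 1758 ≡ 6 (mod 24).
(9 − 6) mod 24 = 3.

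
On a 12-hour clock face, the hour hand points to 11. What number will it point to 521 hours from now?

4

Dividing 521 by 12 gives quotient 43 and remainder 5.
11 + 5 → 4 on a 12-hour dial.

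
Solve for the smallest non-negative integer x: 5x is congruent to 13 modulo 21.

11

The inverse of 5 mod 21 is 17 (since 5·17 = 85 ≡ 1).
Multiplying both sides by 17: x ≡ 17·13 = 221 ≡ 11 (mod 21).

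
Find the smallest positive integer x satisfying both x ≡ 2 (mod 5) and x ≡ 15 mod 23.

x ≡ 2 (mod 5) gives x ∈ {2, 7, 12, 17, 22, 27, 32, 37, …}.
The first of these with x mod 23 = 15 is 107.

107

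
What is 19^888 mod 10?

Powers of 9 mod 10 repeat with period 2: 9, 1.
888 leaves remainder 0 on division by 2, so 19^888 ends in 1.

1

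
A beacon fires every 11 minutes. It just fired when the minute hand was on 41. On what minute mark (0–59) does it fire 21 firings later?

32

21·11 = 231.
231 = 3·60 + 51, so 231 mod 60 = 51.
(41 + 51) mod 60 = 32.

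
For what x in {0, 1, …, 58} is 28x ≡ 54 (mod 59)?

23

28⁻¹ ≡ 19 (mod 59) because 28·19 = 532 = 9·59 + 1.
Multiplying both sides by 19: x ≡ 19·54 = 1026 ≡ 23 (mod 59).
Check: 28·23 = 644 = 10·59 + 54.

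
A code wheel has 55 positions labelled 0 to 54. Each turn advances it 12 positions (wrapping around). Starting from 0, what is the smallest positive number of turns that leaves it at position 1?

55 = 4·12 + 7
12 = 1·7 + 5
7 = 1·5 + 2
5 = 2·2 + 1
2 = 2·1 + 0
Back-substituting gives 12·23 ≡ 1 (mod 55).

23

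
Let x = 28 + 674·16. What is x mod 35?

674·16 = 10784.
Dividing 10784 by 35 gives quotient 308 and remainder 4.
(28 + 4) mod 35 = 32.

32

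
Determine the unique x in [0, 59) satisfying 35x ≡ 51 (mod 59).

35⁻¹ ≡ 27 (mod 59) because 35·27 = 945 = 16·59 + 1.
So x ≡ 27·51 = 1377 ≡ 20 (mod 59).

20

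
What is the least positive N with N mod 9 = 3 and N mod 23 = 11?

57

x ≡ 3 (mod 9) gives x ∈ {3, 12, 21, 30, 39, 48, 57}.
The first of these with x mod 23 = 11 is 57.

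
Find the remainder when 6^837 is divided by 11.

Square-and-reduce mod 11: 6^1≡6, 6^2≡3, 6^4≡9, 6^8≡4, 6^16≡5, 6^32≡3, 6^64≡9, 6^128≡4, 6^256≡5, 6^512≡3.
Since 837 = 1 + 4 + 64 + 256 + 512 in binary, 6^837 ≡ 6·9·9·5·3 ≡ 8 (mod 11).

8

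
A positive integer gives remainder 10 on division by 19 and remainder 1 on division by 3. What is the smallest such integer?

x ≡ 1 (mod 3) gives x ∈ {1, 4, 7, 10}.
The first of these with x mod 19 = 10 is 10.

10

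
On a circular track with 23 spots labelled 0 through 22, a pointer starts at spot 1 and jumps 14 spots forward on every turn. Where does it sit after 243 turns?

243·14 = 3402.
3402 = 147·23 + 21, so 3402 mod 23 = 21.
(1 + 21) mod 23 = 22.

22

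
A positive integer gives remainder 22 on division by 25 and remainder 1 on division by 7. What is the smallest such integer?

Since 7·18 ≡ 1 (mod 25), take x = 1 + 7·((22−1)·18 mod 25) = 1 + 7·3 = 22.
Check: 22 mod 25 = 22, 22 mod 7 = 1.

22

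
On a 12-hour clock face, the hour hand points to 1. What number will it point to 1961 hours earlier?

8

Dividing 1961 by 12 gives quotient 163 and remainder 5.
1 − 5 → 8 on a 12-hour dial.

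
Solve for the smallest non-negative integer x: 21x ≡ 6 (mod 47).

7

The inverse of 21 mod 47 is 9 (since 21·9 = 189 ≡ 1).
So x ≡ 9·6 = 54 ≡ 7 (mod 47).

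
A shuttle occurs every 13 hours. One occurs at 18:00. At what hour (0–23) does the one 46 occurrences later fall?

16

46·13 = 598.
598 mod 24 = 22 (since 24·24 = 576).
(18 + 22) mod 24 = 16.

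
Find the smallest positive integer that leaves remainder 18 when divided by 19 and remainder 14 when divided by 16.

94

Since 16·6 ≡ 1 (mod 19), take x = 14 + 16·((18−14)·6 mod 19) = 14 + 16·5 = 94.
Check: 94 mod 19 = 18, 94 mod 16 = 14.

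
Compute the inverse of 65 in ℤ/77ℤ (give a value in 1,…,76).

77 = 1·65 + 12
65 = 5·12 + 5
12 = 2·5 + 2
5 = 2·2 + 1
2 = 2·1 + 0
Back-substituting gives 65·32 ≡ 1 (mod 77).

32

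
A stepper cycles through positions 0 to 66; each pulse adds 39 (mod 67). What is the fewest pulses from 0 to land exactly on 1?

55

67 = 1·39 + 28
39 = 1·28 + 11
28 = 2·11 + 6
11 = 1·6 + 5
6 = 1·5 + 1
5 = 5·1 + 0
Back-substituting gives 39·55 ≡ 1 (mod 67).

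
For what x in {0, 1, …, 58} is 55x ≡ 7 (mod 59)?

The inverse of 55 mod 59 is 44 (since 55·44 = 2420 ≡ 1).
So x ≡ 44·7 = 308 ≡ 13 (mod 59).

13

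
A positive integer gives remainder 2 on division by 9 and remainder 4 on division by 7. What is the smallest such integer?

x ≡ 4 (mod 7) gives x ∈ {4, 11}.
The first of these with x mod 9 = 2 is 11.

11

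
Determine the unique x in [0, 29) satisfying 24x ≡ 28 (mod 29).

24⁻¹ ≡ 23 (mod 29) because 24·23 = 552 = 19·29 + 1.
So x ≡ 23·28 = 644 ≡ 6 (mod 29).

6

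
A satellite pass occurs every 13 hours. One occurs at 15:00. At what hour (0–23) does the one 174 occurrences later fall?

174·13 = 2262.
2262 mod 24 = 6 (since 94·24 = 2256).
(15 + 6) mod 24 = 21.

21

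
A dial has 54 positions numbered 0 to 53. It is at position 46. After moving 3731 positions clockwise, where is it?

51

3731 − 69·54 = 5, so 3731 ≡ 5 (mod 54).
(46 + 5) mod 54 = 51.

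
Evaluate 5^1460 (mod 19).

Successive squares of 5 mod 19: 5^1≡5, 5^2≡6, 5^4≡17, 5^8≡4, 5^16≡16, 5^32≡9, 5^64≡5, 5^128≡6, 5^256≡17, 5^512≡4, 5^1024≡16.
1460 = 4 + 16 + 32 + 128 + 256 + 1024, so 5^1460 ≡ 17·16·9·6·17·16 ≡ 6 (mod 19).

6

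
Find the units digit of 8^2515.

2

Powers of 8 mod 10 repeat with period 4: 8, 4, 2, 6.
2515 mod 4 = 3, so the last digit matches 8^3 = 2.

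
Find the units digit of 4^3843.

4

The units digit of 4^n cycles with period 2: 4, 6, …
3843 leaves remainder 1 on division by 2, so 4^3843 ends in 4.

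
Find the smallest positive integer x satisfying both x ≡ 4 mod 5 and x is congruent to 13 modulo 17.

64

x ≡ 4 (mod 5) gives x ∈ {4, 9, 14, 19, 24, 29, 34, 39, …}.
The first of these with x mod 17 = 13 is 64.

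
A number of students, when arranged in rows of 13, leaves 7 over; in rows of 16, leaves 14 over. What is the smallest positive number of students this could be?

Since 16·9 ≡ 1 (mod 13), take x = 14 + 16·((7−14)·9 mod 13) = 14 + 16·2 = 46.
Check: 46 mod 13 = 7, 46 mod 16 = 14.

46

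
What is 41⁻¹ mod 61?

3

61 = 1·41 + 20
41 = 2·20 + 1
20 = 20·1 + 0
Back-substituting gives 41·3 ≡ 1 (mod 61).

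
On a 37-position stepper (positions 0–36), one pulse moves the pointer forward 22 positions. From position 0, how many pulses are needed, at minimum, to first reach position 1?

22·32 = 704 = 19·37 + 1, so 22⁻¹ ≡ 32 (mod 37).

32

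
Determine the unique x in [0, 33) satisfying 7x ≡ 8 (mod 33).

The inverse of 7 mod 33 is 19 (since 7·19 = 133 ≡ 1).
Multiplying both sides by 19: x ≡ 19·8 = 152 ≡ 20 (mod 33).

20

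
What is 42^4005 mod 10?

2

The units digit of 42^n cycles with period 4: 2, 4, 8, 6, …
4005 leaves remainder 1 on division by 4, so 42^4005 ends in 2.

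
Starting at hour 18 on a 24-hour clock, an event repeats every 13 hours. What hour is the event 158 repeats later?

158·13 = 2054.
2054 mod 24 = 14 (since 85·24 = 2040).
(18 + 14) mod 24 = 8.

8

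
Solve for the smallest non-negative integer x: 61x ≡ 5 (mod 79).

61⁻¹ ≡ 57 (mod 79) because 61·57 = 3477 = 44·79 + 1.
So x ≡ 57·5 = 285 ≡ 48 (mod 79).

48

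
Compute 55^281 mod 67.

Square-and-reduce mod 67: 55^1≡55, 55^2≡10, 55^4≡33, 55^8≡17, 55^16≡21, 55^32≡39, 55^64≡47, 55^128≡65, 55^256≡4.
Since 281 = 1 + 8 + 16 + 256 in binary, 55^281 ≡ 55·17·21·4 ≡ 16 (mod 67).

16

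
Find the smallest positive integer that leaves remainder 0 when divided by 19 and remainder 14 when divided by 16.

x ≡ 14 (mod 16) gives x ∈ {14, 30, 46, 62, 78, 94, 110, 126, …}.
The first of these with x mod 19 = 0 is 190.

190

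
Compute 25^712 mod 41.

Square-and-reduce mod 41: 25^1≡25, 25^2≡10, 25^4≡18, 25^8≡37, 25^16≡16, 25^32≡10, 25^64≡18, 25^128≡37, 25^256≡16, 25^512≡10.
712 = 8 + 64 + 128 + 512, so 25^712 ≡ 37·18·37·10 ≡ 10 (mod 41).

10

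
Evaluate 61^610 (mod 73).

36

Square-and-reduce mod 73: 61^1≡61, 61^2≡71, 61^4≡4, 61^8≡16, 61^16≡37, 61^32≡55, 61^64≡32, 61^128≡2, 61^256≡4, 61^512≡16.
Since 610 = 2 + 32 + 64 + 512 in binary, 61^610 ≡ 71·55·32·16 ≡ 36 (mod 73).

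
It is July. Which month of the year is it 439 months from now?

439 − 36·12 = 7, so 439 ≡ 7 (mod 12).
July + 7 months → February.

February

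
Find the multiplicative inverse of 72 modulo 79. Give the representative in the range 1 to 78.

72·45 = 3240 = 41·79 + 1, so 72⁻¹ ≡ 45 (mod 79).

45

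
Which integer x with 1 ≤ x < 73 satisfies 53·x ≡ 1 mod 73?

53·62 = 3286 = 45·73 + 1, so 53⁻¹ ≡ 62 (mod 73).

62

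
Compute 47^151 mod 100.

3

Successive squares of 47 mod 100: 47^1≡47, 47^2≡9, 47^4≡81, 47^8≡61, 47^16≡21, 47^32≡41, 47^64≡81, 47^128≡61.
Since 151 = 1 + 2 + 4 + 16 + 128 in binary, 47^151 ≡ 47·9·81·21·61 ≡ 3 (mod 100).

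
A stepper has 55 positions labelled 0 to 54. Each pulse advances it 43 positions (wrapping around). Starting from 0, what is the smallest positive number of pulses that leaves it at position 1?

55 = 1·43 + 12
43 = 3·12 + 7
12 = 1·7 + 5
7 = 1·5 + 2
5 = 2·2 + 1
2 = 2·1 + 0
Back-substituting gives 43·32 ≡ 1 (mod 55).

32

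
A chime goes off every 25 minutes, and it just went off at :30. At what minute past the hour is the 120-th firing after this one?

30

120·25 = 3000.
3000 = 50·60 + 0, so 3000 mod 60 = 0.
(30 + 0) mod 60 = 30.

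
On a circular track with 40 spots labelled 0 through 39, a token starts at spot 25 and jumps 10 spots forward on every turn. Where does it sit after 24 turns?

25

24·10 = 240.
240 − 6·40 = 0, so 240 ≡ 0 (mod 40).
(25 + 0) mod 40 = 25.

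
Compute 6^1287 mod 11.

Successive squares of 6 mod 11: 6^1≡6, 6^2≡3, 6^4≡9, 6^8≡4, 6^16≡5, 6^32≡3, 6^64≡9, 6^128≡4, 6^256≡5, 6^512≡3, 6^1024≡9.
1287 = 1 + 2 + 4 + 256 + 1024, so 6^1287 ≡ 6·3·9·5·9 ≡ 8 (mod 11).

8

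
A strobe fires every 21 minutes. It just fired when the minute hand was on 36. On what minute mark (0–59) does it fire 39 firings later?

15

39·21 = 819.
819 mod 60 = 39 (since 13·60 = 780).
(36 + 39) mod 60 = 15.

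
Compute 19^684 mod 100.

21

Square-and-reduce mod 100: 19^1≡19, 19^2≡61, 19^4≡21, 19^8≡41, 19^16≡81, 19^32≡61, 19^64≡21, 19^128≡41, 19^256≡81, 19^512≡61.
684 = 4 + 8 + 32 + 128 + 512, so 19^684 ≡ 21·41·61·41·61 ≡ 21 (mod 100).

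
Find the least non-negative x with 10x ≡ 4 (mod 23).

5

10⁻¹ ≡ 7 (mod 23) because 10·7 = 70 = 3·23 + 1.
Multiplying both sides by 7: x ≡ 7·4 = 28 ≡ 5 (mod 23).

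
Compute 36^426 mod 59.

21

Successive squares of 36 mod 59: 36^1≡36, 36^2≡57, 36^4≡4, 36^8≡16, 36^16≡20, 36^32≡46, 36^64≡51, 36^128≡5, 36^256≡25.
Since 426 = 2 + 8 + 32 + 128 + 256 in binary, 36^426 ≡ 57·16·46·5·25 ≡ 21 (mod 59).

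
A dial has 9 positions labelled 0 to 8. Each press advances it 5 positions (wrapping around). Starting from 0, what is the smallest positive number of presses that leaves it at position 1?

5·2 = 10 = 1·9 + 1, so 5⁻¹ ≡ 2 (mod 9).

2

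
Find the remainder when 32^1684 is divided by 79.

5

Successive squares of 32 mod 79: 32^1≡32, 32^2≡76, 32^4≡9, 32^8≡2, 32^16≡4, 32^32≡16, 32^64≡19, 32^128≡45, 32^256≡50, 32^512≡51, 32^1024≡73.
Since 1684 = 4 + 16 + 128 + 512 + 1024 in binary, 32^1684 ≡ 9·4·45·51·73 ≡ 5 (mod 79).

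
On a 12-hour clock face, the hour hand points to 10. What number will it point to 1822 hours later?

8

Dividing 1822 by 12 gives quotient 151 and remainder 10.
10 + 10 → 8 on a 12-hour dial.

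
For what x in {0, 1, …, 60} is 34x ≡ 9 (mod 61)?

20

34⁻¹ ≡ 9 (mod 61) because 34·9 = 306 = 5·61 + 1.
Multiplying both sides by 9: x ≡ 9·9 = 81 ≡ 20 (mod 61).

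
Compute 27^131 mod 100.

23

By repeated squaring mod 100: 27^1≡27, 27^2≡29, 27^4≡41, 27^8≡81, 27^16≡61, 27^32≡21, 27^64≡41, 27^128≡81.
131 = 1 + 2 + 128, so 27^131 ≡ 27·29·81 ≡ 23 (mod 100).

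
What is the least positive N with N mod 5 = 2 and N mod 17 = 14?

x ≡ 2 (mod 5) gives x ∈ {2, 7, 12, 17, 22, 27, 32, 37, …}.
The first of these with x mod 17 = 14 is 82.

82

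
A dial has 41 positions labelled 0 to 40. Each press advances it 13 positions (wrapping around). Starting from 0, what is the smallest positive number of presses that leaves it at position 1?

41 = 3·13 + 2
13 = 6·2 + 1
2 = 2·1 + 0
Back-substituting gives 13·19 ≡ 1 (mod 41).

19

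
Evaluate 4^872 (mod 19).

Successive squares of 4 mod 19: 4^1≡4, 4^2≡16, 4^4≡9, 4^8≡5, 4^16≡6, 4^32≡17, 4^64≡4, 4^128≡16, 4^256≡9, 4^512≡5.
872 = 8 + 32 + 64 + 256 + 512, so 4^872 ≡ 5·17·4·9·5 ≡ 5 (mod 19).

5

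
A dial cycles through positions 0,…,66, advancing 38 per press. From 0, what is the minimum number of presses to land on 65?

The inverse of 38 mod 67 is 30 (since 38·30 = 1140 ≡ 1).
So x ≡ 30·65 = 1950 ≡ 7 (mod 67).
Check: 38·7 = 266 = 3·67 + 65.

7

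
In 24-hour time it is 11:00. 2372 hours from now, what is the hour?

7

2372 mod 24 = 20 (since 98·24 = 2352).
(11 + 20) mod 24 = 7.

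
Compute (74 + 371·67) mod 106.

21

371·67 = 24857.
24857 mod 106 = 53 (since 234·106 = 24804).
(74 + 53) mod 106 = 21.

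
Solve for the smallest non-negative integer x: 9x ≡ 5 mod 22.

The inverse of 9 mod 22 is 5 (since 9·5 = 45 ≡ 1).
Multiplying both sides by 5: x ≡ 5·5 = 25 ≡ 3 (mod 22).

3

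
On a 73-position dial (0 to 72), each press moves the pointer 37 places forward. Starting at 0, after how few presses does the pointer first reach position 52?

31

37⁻¹ ≡ 2 (mod 73) because 37·2 = 74 = 1·73 + 1.
Multiplying both sides by 2: x ≡ 2·52 = 104 ≡ 31 (mod 73).
Check: 37·31 = 1147 = 15·73 + 52.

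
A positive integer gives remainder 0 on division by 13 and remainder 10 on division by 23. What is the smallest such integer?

286

Since 23·4 ≡ 1 (mod 13), take x = 10 + 23·((0−10)·4 mod 13) = 10 + 23·12 = 286.
Check: 286 mod 13 = 0, 286 mod 23 = 10.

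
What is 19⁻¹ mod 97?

46

97 = 5·19 + 2
19 = 9·2 + 1
2 = 2·1 + 0
Back-substituting gives 19·46 ≡ 1 (mod 97).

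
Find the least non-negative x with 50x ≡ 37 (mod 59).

50⁻¹ ≡ 13 (mod 59) because 50·13 = 650 = 11·59 + 1.
So x ≡ 13·37 = 481 ≡ 9 (mod 59).

9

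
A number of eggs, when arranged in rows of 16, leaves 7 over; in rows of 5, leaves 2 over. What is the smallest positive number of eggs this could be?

7

x ≡ 2 (mod 5) gives x ∈ {2, 7}.
The first of these with x mod 16 = 7 is 7.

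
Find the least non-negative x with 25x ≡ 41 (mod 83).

78

25⁻¹ ≡ 10 (mod 83) because 25·10 = 250 = 3·83 + 1.
So x ≡ 10·41 = 410 ≡ 78 (mod 83).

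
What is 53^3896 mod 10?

1

Last digits of 3^n: 3, 9, 7, 1 (period 4).
3896 mod 4 = 0, so the last digit matches 3^4 = 1.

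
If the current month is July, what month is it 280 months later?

Dividing 280 by 12 gives quotient 23 and remainder 4.
July + 4 months → November.

November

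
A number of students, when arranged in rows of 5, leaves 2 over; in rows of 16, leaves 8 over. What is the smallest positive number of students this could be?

72

x ≡ 2 (mod 5) gives x ∈ {2, 7, 12, 17, 22, 27, 32, 37, …}.
The first of these with x mod 16 = 8 is 72.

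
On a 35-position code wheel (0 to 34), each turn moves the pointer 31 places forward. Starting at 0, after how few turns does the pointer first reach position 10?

The inverse of 31 mod 35 is 26 (since 31·26 = 806 ≡ 1).
Multiplying both sides by 26: x ≡ 26·10 = 260 ≡ 15 (mod 35).
Check: 31·15 = 465 = 13·35 + 10.

15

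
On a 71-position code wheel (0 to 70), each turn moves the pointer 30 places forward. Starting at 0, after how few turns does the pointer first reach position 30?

30⁻¹ ≡ 45 (mod 71) because 30·45 = 1350 = 19·71 + 1.
So x ≡ 45·30 = 1350 ≡ 1 (mod 71).
Check: 30·1 = 30 = 0·71 + 30.

1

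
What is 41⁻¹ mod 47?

41·39 = 1599 = 34·47 + 1, so 41⁻¹ ≡ 39 (mod 47).

39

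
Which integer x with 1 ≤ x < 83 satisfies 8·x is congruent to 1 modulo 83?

8·52 = 416 = 5·83 + 1, so 8⁻¹ ≡ 52 (mod 83).

52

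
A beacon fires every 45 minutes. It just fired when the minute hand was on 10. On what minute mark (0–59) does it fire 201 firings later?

55

201·45 = 9045.
9045 − 150·60 = 45, so 9045 ≡ 45 (mod 60).
(10 + 45) mod 60 = 55.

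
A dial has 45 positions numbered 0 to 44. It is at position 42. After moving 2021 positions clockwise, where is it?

38

Dividing 2021 by 45 gives quotient 44 and remainder 41.
(42 + 41) mod 45 = 38.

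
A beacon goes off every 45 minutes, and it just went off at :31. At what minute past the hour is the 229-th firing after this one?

229·45 = 10305.
10305 − 171·60 = 45, so 10305 ≡ 45 (mod 60).
(31 + 45) mod 60 = 16.

16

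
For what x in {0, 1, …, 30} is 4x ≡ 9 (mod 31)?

The inverse of 4 mod 31 is 8 (since 4·8 = 32 ≡ 1).
So x ≡ 8·9 = 72 ≡ 10 (mod 31).

10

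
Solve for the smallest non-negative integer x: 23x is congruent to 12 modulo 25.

19

The inverse of 23 mod 25 is 12 (since 23·12 = 276 ≡ 1).
Multiplying both sides by 12: x ≡ 12·12 = 144 ≡ 19 (mod 25).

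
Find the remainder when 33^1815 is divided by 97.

Successive squares of 33 mod 97: 33^1≡33, 33^2≡22, 33^4≡96, 33^8≡1, 33^16≡1, 33^32≡1, 33^64≡1, 33^128≡1, 33^256≡1, 33^512≡1, 33^1024≡1.
1815 = 1 + 2 + 4 + 16 + 256 + 512 + 1024, so 33^1815 ≡ 33·22·96·1·1·1·1 ≡ 50 (mod 97).

50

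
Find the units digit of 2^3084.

6

Powers of 2 mod 10 repeat with period 4: 2, 4, 8, 6.
3084 leaves remainder 0 on division by 4, so 2^3084 ends in 6.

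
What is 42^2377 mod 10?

2

The units digit of 42^n cycles with period 4: 2, 4, 8, 6, …
2377 mod 4 = 1, so the last digit matches 2^1 = 2.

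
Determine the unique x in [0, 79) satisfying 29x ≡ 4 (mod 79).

The inverse of 29 mod 79 is 30 (since 29·30 = 870 ≡ 1).
Multiplying both sides by 30: x ≡ 30·4 = 120 ≡ 41 (mod 79).
Check: 29·41 = 1189 = 15·79 + 4.

41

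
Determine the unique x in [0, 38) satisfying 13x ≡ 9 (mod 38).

13⁻¹ ≡ 3 (mod 38) because 13·3 = 39 = 1·38 + 1.
So x ≡ 3·9 = 27 ≡ 27 (mod 38).

27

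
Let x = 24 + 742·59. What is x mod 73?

2

742·59 = 43778.
Dividing 43778 by 73 gives quotient 599 and remainder 51.
(24 + 51) mod 73 = 2.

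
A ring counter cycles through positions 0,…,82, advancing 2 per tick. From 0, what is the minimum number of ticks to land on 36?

2⁻¹ ≡ 42 (mod 83) because 2·42 = 84 = 1·83 + 1.
Multiplying both sides by 42: x ≡ 42·36 = 1512 ≡ 18 (mod 83).
Check: 2·18 = 36 = 0·83 + 36.

18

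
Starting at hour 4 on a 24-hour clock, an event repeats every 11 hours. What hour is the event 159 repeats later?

159·11 = 1749.
1749 = 72·24 + 21, so 1749 mod 24 = 21.
(4 + 21) mod 24 = 1.

1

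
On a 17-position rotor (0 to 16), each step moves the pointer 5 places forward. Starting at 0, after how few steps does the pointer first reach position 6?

8

5⁻¹ ≡ 7 (mod 17) because 5·7 = 35 = 2·17 + 1.
So x ≡ 7·6 = 42 ≡ 8 (mod 17).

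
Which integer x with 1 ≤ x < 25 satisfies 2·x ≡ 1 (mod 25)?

2·13 = 26 = 1·25 + 1, so 2⁻¹ ≡ 13 (mod 25).

13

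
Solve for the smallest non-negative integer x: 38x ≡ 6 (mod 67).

38⁻¹ ≡ 30 (mod 67) because 38·30 = 1140 = 17·67 + 1.
So x ≡ 30·6 = 180 ≡ 46 (mod 67).
Check: 38·46 = 1748 = 26·67 + 6.

46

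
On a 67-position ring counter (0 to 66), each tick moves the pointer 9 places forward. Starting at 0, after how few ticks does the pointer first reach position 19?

The inverse of 9 mod 67 is 15 (since 9·15 = 135 ≡ 1).
So x ≡ 15·19 = 285 ≡ 17 (mod 67).

17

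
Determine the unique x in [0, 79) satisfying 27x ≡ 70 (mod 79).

26

27⁻¹ ≡ 41 (mod 79) because 27·41 = 1107 = 14·79 + 1.
Multiplying both sides by 41: x ≡ 41·70 = 2870 ≡ 26 (mod 79).
Check: 27·26 = 702 = 8·79 + 70.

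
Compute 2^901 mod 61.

By repeated squaring mod 61: 2^1≡2, 2^2≡4, 2^4≡16, 2^8≡12, 2^16≡22, 2^32≡57, 2^64≡16, 2^128≡12, 2^256≡22, 2^512≡57.
901 = 1 + 4 + 128 + 256 + 512, so 2^901 ≡ 2·16·12·22·57 ≡ 2 (mod 61).

2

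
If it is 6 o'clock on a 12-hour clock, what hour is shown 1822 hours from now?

1822 mod 12 = 10 (since 151·12 = 1812).
6 + 10 → 4 on a 12-hour dial.

4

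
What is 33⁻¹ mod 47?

10

33·10 = 330 = 7·47 + 1, so 33⁻¹ ≡ 10 (mod 47).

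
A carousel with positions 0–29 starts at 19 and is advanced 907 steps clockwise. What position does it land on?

26

Dividing 907 by 30 gives quotient 30 and remainder 7.
(19 + 7) mod 30 = 26.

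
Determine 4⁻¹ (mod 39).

10

4·10 = 40 = 1·39 + 1, so 4⁻¹ ≡ 10 (mod 39).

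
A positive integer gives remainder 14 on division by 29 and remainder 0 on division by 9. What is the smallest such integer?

72

x ≡ 0 (mod 9) gives x ∈ {0, 9, 18, 27, 36, 45, 54, 63, …}.
The first of these with x mod 29 = 14 is 72.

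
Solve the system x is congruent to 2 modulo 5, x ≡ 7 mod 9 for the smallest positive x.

Since 9·4 ≡ 1 (mod 5), take x = 7 + 9·((2−7)·4 mod 5) = 7 + 9·0 = 7.
Check: 7 mod 5 = 2, 7 mod 9 = 7.

7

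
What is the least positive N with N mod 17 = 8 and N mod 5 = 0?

25

x ≡ 0 (mod 5) gives x ∈ {0, 5, 10, 15, 20, 25}.
The first of these with x mod 17 = 8 is 25.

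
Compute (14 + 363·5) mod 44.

25

363·5 = 1815.
1815 = 41·44 + 11, so 1815 mod 44 = 11.
(14 + 11) mod 44 = 25.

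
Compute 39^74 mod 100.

Successive squares of 39 mod 100: 39^1≡39, 39^2≡21, 39^4≡41, 39^8≡81, 39^16≡61, 39^32≡21, 39^64≡41.
Since 74 = 2 + 8 + 64 in binary, 39^74 ≡ 21·81·41 ≡ 41 (mod 100).

41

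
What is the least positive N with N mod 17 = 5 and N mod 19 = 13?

260

x ≡ 5 (mod 17) gives x ∈ {5, 22, 39, 56, 73, 90, 107, 124, …}.
The first of these with x mod 19 = 13 is 260.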